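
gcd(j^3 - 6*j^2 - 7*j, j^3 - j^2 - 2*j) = j^2 + j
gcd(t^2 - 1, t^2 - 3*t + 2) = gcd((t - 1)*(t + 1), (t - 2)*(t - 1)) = t - 1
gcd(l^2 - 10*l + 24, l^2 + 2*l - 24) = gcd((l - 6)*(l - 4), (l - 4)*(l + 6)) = l - 4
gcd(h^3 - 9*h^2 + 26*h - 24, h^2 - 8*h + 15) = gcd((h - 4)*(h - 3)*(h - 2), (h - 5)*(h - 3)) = h - 3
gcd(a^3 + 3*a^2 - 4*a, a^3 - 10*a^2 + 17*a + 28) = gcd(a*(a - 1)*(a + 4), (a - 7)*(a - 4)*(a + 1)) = 1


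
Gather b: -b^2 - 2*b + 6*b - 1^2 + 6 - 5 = -b^2 + 4*b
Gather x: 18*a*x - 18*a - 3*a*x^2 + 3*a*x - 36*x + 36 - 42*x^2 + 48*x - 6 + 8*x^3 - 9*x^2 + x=-18*a + 8*x^3 + x^2*(-3*a - 51) + x*(21*a + 13) + 30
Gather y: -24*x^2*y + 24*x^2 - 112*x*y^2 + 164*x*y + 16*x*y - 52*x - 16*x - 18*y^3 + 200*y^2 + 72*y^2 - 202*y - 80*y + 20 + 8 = 24*x^2 - 68*x - 18*y^3 + y^2*(272 - 112*x) + y*(-24*x^2 + 180*x - 282) + 28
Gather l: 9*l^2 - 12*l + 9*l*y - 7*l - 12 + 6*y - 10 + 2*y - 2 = 9*l^2 + l*(9*y - 19) + 8*y - 24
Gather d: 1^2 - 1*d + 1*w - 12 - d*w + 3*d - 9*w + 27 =d*(2 - w) - 8*w + 16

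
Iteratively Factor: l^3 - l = (l)*(l^2 - 1) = l*(l - 1)*(l + 1)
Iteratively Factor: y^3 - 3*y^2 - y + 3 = (y + 1)*(y^2 - 4*y + 3) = (y - 3)*(y + 1)*(y - 1)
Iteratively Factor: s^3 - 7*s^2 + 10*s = (s - 2)*(s^2 - 5*s) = (s - 5)*(s - 2)*(s)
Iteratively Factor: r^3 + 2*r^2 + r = (r)*(r^2 + 2*r + 1) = r*(r + 1)*(r + 1)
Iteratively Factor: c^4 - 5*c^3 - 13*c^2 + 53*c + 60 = (c - 5)*(c^3 - 13*c - 12) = (c - 5)*(c - 4)*(c^2 + 4*c + 3) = (c - 5)*(c - 4)*(c + 1)*(c + 3)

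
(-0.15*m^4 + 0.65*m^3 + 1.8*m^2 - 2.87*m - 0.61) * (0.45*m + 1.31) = -0.0675*m^5 + 0.096*m^4 + 1.6615*m^3 + 1.0665*m^2 - 4.0342*m - 0.7991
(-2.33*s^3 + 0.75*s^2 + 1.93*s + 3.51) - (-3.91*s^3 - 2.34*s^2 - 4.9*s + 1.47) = 1.58*s^3 + 3.09*s^2 + 6.83*s + 2.04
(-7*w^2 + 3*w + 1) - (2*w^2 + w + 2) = -9*w^2 + 2*w - 1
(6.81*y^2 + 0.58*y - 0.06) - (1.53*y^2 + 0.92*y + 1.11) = 5.28*y^2 - 0.34*y - 1.17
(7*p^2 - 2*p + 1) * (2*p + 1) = 14*p^3 + 3*p^2 + 1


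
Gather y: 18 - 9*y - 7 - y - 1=10 - 10*y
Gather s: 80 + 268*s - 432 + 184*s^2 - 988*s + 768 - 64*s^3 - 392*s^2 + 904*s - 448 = -64*s^3 - 208*s^2 + 184*s - 32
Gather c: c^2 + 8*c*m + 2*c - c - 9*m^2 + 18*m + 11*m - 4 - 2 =c^2 + c*(8*m + 1) - 9*m^2 + 29*m - 6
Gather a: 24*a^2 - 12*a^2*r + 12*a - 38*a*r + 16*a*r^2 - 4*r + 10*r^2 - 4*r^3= a^2*(24 - 12*r) + a*(16*r^2 - 38*r + 12) - 4*r^3 + 10*r^2 - 4*r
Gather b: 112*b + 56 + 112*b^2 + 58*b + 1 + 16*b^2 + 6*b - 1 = 128*b^2 + 176*b + 56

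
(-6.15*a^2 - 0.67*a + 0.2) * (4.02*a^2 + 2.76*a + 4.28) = -24.723*a^4 - 19.6674*a^3 - 27.3672*a^2 - 2.3156*a + 0.856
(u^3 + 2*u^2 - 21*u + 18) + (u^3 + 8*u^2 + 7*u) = 2*u^3 + 10*u^2 - 14*u + 18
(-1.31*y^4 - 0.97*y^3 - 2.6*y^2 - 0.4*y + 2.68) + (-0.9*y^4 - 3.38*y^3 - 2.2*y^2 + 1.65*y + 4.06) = -2.21*y^4 - 4.35*y^3 - 4.8*y^2 + 1.25*y + 6.74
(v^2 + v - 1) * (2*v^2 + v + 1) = 2*v^4 + 3*v^3 - 1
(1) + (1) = 2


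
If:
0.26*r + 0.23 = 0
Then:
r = -0.88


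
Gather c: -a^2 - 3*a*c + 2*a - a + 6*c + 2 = -a^2 + a + c*(6 - 3*a) + 2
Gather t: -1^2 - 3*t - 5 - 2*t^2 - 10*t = -2*t^2 - 13*t - 6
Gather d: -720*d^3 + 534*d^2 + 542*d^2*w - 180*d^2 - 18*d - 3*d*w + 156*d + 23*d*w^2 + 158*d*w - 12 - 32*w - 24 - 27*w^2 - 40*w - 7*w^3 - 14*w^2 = -720*d^3 + d^2*(542*w + 354) + d*(23*w^2 + 155*w + 138) - 7*w^3 - 41*w^2 - 72*w - 36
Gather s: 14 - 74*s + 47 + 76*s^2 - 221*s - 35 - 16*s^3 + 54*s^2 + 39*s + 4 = -16*s^3 + 130*s^2 - 256*s + 30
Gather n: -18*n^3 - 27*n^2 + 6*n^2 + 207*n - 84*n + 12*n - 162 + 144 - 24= -18*n^3 - 21*n^2 + 135*n - 42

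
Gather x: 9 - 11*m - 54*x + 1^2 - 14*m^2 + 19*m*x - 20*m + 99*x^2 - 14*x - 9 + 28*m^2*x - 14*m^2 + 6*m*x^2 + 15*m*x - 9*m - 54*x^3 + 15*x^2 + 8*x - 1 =-28*m^2 - 40*m - 54*x^3 + x^2*(6*m + 114) + x*(28*m^2 + 34*m - 60)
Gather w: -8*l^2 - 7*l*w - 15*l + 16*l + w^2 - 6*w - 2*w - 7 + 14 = -8*l^2 + l + w^2 + w*(-7*l - 8) + 7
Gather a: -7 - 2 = -9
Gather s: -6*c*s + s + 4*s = s*(5 - 6*c)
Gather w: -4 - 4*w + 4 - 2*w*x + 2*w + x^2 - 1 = w*(-2*x - 2) + x^2 - 1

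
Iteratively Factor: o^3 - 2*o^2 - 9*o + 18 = (o - 2)*(o^2 - 9) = (o - 2)*(o + 3)*(o - 3)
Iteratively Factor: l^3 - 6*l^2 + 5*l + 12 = (l + 1)*(l^2 - 7*l + 12) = (l - 4)*(l + 1)*(l - 3)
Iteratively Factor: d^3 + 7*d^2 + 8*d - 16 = (d - 1)*(d^2 + 8*d + 16) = (d - 1)*(d + 4)*(d + 4)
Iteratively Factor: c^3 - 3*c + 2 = (c + 2)*(c^2 - 2*c + 1) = (c - 1)*(c + 2)*(c - 1)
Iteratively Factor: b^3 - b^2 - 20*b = (b - 5)*(b^2 + 4*b) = b*(b - 5)*(b + 4)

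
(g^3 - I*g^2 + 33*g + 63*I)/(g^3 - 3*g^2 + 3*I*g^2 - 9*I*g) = (g^2 - 4*I*g + 21)/(g*(g - 3))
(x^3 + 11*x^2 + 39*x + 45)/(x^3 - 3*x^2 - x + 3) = (x^3 + 11*x^2 + 39*x + 45)/(x^3 - 3*x^2 - x + 3)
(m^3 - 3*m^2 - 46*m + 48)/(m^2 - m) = m - 2 - 48/m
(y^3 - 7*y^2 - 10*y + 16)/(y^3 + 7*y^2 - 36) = (y^3 - 7*y^2 - 10*y + 16)/(y^3 + 7*y^2 - 36)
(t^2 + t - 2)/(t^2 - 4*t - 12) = (t - 1)/(t - 6)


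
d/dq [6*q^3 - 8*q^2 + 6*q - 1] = 18*q^2 - 16*q + 6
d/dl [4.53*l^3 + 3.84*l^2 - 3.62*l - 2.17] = 13.59*l^2 + 7.68*l - 3.62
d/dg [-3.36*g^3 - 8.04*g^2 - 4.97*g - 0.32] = -10.08*g^2 - 16.08*g - 4.97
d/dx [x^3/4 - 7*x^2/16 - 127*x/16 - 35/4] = 3*x^2/4 - 7*x/8 - 127/16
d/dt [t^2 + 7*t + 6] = 2*t + 7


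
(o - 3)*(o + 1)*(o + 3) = o^3 + o^2 - 9*o - 9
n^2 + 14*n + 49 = (n + 7)^2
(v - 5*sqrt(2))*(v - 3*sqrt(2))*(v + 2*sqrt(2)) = v^3 - 6*sqrt(2)*v^2 - 2*v + 60*sqrt(2)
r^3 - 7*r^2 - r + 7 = (r - 7)*(r - 1)*(r + 1)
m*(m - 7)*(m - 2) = m^3 - 9*m^2 + 14*m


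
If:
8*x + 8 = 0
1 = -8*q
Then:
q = -1/8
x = -1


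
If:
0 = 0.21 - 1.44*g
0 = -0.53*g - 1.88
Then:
No Solution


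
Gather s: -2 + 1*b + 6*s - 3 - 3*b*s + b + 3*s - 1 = 2*b + s*(9 - 3*b) - 6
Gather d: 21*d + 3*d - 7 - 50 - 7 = 24*d - 64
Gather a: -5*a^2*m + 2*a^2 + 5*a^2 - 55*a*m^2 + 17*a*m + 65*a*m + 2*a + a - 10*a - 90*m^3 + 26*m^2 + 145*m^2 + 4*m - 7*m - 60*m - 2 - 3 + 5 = a^2*(7 - 5*m) + a*(-55*m^2 + 82*m - 7) - 90*m^3 + 171*m^2 - 63*m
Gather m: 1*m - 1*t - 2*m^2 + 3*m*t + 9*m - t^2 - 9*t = -2*m^2 + m*(3*t + 10) - t^2 - 10*t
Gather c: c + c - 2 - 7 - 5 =2*c - 14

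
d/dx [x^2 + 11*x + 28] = 2*x + 11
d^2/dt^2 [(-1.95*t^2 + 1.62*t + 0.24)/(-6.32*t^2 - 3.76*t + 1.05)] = (1.13686837721616e-13*t^4 - 222.089856*t^3 + 20.124144*t^2 - 98.720928*t - 18.463098)/(252.435968*t^6 + 450.550272*t^5 + 142.230336*t^4 - 96.550784*t^3 - 23.63004*t^2 + 12.4362*t - 1.157625)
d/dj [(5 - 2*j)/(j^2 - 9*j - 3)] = (2*j^2 - 10*j + 51)/(j^4 - 18*j^3 + 75*j^2 + 54*j + 9)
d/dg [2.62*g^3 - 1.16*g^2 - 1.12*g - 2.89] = 7.86*g^2 - 2.32*g - 1.12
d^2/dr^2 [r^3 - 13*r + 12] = 6*r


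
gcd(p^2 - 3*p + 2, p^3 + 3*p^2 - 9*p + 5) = p - 1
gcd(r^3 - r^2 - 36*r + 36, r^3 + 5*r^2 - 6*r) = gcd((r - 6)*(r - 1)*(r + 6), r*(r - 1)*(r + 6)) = r^2 + 5*r - 6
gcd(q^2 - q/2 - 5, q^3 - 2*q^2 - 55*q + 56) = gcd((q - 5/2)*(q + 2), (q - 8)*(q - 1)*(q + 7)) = 1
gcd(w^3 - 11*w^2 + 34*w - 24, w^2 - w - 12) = w - 4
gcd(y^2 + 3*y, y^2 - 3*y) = y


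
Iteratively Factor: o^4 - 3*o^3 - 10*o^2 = (o - 5)*(o^3 + 2*o^2) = (o - 5)*(o + 2)*(o^2) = o*(o - 5)*(o + 2)*(o)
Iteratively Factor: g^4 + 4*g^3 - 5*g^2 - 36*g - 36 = (g + 2)*(g^3 + 2*g^2 - 9*g - 18) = (g + 2)*(g + 3)*(g^2 - g - 6) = (g - 3)*(g + 2)*(g + 3)*(g + 2)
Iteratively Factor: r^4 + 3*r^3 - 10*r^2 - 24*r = (r + 2)*(r^3 + r^2 - 12*r) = (r + 2)*(r + 4)*(r^2 - 3*r) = (r - 3)*(r + 2)*(r + 4)*(r)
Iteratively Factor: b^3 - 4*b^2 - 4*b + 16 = (b - 4)*(b^2 - 4) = (b - 4)*(b + 2)*(b - 2)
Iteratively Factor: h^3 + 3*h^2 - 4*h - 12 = (h + 2)*(h^2 + h - 6) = (h + 2)*(h + 3)*(h - 2)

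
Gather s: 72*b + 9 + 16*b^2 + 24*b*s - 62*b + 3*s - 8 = 16*b^2 + 10*b + s*(24*b + 3) + 1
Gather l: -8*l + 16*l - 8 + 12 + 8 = 8*l + 12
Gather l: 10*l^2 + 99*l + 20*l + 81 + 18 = 10*l^2 + 119*l + 99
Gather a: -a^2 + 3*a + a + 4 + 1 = -a^2 + 4*a + 5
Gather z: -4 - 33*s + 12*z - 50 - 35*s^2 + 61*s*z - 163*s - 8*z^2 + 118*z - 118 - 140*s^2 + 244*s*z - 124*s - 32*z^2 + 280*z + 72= -175*s^2 - 320*s - 40*z^2 + z*(305*s + 410) - 100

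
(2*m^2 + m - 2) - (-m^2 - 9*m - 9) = 3*m^2 + 10*m + 7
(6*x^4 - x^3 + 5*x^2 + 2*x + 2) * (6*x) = 36*x^5 - 6*x^4 + 30*x^3 + 12*x^2 + 12*x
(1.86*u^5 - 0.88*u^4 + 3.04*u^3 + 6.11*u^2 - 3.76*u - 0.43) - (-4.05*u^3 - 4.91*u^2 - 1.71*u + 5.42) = 1.86*u^5 - 0.88*u^4 + 7.09*u^3 + 11.02*u^2 - 2.05*u - 5.85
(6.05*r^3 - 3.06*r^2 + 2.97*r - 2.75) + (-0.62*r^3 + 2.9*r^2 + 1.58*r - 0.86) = 5.43*r^3 - 0.16*r^2 + 4.55*r - 3.61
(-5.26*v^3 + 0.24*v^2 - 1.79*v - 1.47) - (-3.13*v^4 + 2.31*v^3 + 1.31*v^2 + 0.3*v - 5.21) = 3.13*v^4 - 7.57*v^3 - 1.07*v^2 - 2.09*v + 3.74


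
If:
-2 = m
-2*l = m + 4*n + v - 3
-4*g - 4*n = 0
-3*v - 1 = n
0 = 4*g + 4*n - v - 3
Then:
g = -8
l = -12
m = -2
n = 8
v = -3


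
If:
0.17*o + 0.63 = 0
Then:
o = -3.71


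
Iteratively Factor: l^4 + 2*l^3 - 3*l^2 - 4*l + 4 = (l + 2)*(l^3 - 3*l + 2) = (l - 1)*(l + 2)*(l^2 + l - 2) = (l - 1)^2*(l + 2)*(l + 2)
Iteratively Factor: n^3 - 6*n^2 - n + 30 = (n - 5)*(n^2 - n - 6) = (n - 5)*(n + 2)*(n - 3)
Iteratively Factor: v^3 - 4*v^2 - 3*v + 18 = (v - 3)*(v^2 - v - 6) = (v - 3)*(v + 2)*(v - 3)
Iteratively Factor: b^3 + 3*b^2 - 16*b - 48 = (b + 3)*(b^2 - 16) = (b + 3)*(b + 4)*(b - 4)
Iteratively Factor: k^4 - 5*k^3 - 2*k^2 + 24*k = (k + 2)*(k^3 - 7*k^2 + 12*k) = (k - 4)*(k + 2)*(k^2 - 3*k) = k*(k - 4)*(k + 2)*(k - 3)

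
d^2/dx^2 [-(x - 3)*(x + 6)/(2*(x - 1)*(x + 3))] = (-x^3 + 45*x^2 + 81*x + 99)/(x^6 + 6*x^5 + 3*x^4 - 28*x^3 - 9*x^2 + 54*x - 27)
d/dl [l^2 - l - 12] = 2*l - 1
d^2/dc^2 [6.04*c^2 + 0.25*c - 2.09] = 12.0800000000000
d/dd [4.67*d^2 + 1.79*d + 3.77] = 9.34*d + 1.79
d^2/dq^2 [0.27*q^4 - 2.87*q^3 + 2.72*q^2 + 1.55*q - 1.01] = 3.24*q^2 - 17.22*q + 5.44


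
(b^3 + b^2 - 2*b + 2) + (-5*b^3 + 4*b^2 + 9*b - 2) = -4*b^3 + 5*b^2 + 7*b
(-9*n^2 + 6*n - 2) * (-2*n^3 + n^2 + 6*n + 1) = 18*n^5 - 21*n^4 - 44*n^3 + 25*n^2 - 6*n - 2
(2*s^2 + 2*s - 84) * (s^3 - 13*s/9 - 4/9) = 2*s^5 + 2*s^4 - 782*s^3/9 - 34*s^2/9 + 1084*s/9 + 112/3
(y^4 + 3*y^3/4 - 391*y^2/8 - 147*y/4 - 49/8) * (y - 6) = y^5 - 21*y^4/4 - 427*y^3/8 + 513*y^2/2 + 1715*y/8 + 147/4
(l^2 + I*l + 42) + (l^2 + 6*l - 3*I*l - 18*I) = 2*l^2 + 6*l - 2*I*l + 42 - 18*I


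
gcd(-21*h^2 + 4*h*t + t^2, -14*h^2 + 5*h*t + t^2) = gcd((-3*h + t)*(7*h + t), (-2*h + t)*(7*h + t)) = 7*h + t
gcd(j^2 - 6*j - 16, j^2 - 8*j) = j - 8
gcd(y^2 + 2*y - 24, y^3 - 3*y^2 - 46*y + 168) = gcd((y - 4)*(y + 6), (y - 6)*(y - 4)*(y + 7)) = y - 4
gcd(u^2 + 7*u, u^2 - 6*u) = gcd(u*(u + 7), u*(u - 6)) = u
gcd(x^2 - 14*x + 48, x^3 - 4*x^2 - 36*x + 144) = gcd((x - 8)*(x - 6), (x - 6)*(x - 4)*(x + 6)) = x - 6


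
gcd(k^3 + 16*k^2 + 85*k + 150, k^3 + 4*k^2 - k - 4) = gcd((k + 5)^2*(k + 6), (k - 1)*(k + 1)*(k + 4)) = 1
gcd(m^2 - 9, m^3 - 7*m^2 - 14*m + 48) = m + 3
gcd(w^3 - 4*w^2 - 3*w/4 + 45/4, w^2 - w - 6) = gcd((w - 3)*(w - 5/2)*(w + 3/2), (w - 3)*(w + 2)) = w - 3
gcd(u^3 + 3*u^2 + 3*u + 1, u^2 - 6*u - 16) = 1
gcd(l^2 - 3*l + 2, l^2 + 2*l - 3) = l - 1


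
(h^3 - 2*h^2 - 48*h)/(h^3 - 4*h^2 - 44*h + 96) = h/(h - 2)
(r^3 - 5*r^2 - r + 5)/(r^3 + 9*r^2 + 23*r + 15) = (r^2 - 6*r + 5)/(r^2 + 8*r + 15)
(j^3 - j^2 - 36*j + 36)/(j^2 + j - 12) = (j^3 - j^2 - 36*j + 36)/(j^2 + j - 12)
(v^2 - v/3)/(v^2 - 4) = v*(3*v - 1)/(3*(v^2 - 4))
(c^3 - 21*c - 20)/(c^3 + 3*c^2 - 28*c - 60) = (c^2 + 5*c + 4)/(c^2 + 8*c + 12)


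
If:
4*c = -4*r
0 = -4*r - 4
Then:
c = 1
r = -1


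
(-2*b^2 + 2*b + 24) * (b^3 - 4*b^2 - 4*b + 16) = -2*b^5 + 10*b^4 + 24*b^3 - 136*b^2 - 64*b + 384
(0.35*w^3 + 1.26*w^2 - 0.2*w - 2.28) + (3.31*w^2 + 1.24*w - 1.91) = 0.35*w^3 + 4.57*w^2 + 1.04*w - 4.19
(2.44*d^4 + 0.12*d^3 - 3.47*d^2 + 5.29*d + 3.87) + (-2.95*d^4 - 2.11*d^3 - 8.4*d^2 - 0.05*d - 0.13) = -0.51*d^4 - 1.99*d^3 - 11.87*d^2 + 5.24*d + 3.74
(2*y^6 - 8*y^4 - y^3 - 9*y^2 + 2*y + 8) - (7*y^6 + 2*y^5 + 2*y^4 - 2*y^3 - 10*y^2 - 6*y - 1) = -5*y^6 - 2*y^5 - 10*y^4 + y^3 + y^2 + 8*y + 9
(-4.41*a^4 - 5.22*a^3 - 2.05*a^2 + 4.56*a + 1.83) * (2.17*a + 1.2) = -9.5697*a^5 - 16.6194*a^4 - 10.7125*a^3 + 7.4352*a^2 + 9.4431*a + 2.196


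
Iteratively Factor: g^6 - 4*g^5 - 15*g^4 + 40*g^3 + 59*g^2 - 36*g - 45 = (g - 5)*(g^5 + g^4 - 10*g^3 - 10*g^2 + 9*g + 9) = (g - 5)*(g + 3)*(g^4 - 2*g^3 - 4*g^2 + 2*g + 3) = (g - 5)*(g + 1)*(g + 3)*(g^3 - 3*g^2 - g + 3) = (g - 5)*(g - 3)*(g + 1)*(g + 3)*(g^2 - 1) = (g - 5)*(g - 3)*(g - 1)*(g + 1)*(g + 3)*(g + 1)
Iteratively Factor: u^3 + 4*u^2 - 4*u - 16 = (u + 4)*(u^2 - 4) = (u + 2)*(u + 4)*(u - 2)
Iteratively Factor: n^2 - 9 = (n - 3)*(n + 3)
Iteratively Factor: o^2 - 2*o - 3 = (o + 1)*(o - 3)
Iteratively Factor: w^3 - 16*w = (w)*(w^2 - 16) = w*(w - 4)*(w + 4)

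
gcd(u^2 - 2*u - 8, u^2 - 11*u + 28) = u - 4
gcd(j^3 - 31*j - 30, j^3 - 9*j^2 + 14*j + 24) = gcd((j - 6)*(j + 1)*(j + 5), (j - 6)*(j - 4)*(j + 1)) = j^2 - 5*j - 6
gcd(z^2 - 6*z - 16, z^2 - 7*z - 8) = z - 8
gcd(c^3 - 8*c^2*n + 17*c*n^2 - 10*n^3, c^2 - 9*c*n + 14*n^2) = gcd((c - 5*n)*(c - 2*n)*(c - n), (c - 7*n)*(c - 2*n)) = c - 2*n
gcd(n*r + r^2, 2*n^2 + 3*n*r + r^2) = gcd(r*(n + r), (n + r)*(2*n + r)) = n + r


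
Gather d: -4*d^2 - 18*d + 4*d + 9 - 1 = -4*d^2 - 14*d + 8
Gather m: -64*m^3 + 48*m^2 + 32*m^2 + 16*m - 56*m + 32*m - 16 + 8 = -64*m^3 + 80*m^2 - 8*m - 8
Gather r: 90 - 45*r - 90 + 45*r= 0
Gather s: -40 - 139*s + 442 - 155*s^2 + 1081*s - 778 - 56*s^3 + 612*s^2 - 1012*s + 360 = -56*s^3 + 457*s^2 - 70*s - 16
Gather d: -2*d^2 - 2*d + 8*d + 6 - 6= -2*d^2 + 6*d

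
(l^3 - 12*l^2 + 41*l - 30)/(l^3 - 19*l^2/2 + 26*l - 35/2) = 2*(l - 6)/(2*l - 7)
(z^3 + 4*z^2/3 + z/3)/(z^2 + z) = z + 1/3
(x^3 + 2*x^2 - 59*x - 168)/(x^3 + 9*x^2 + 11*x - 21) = (x - 8)/(x - 1)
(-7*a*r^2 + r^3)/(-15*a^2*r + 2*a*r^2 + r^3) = r*(-7*a + r)/(-15*a^2 + 2*a*r + r^2)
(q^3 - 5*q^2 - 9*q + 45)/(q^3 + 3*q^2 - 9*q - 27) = (q - 5)/(q + 3)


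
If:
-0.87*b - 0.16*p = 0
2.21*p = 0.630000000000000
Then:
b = -0.05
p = 0.29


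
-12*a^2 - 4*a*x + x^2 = (-6*a + x)*(2*a + x)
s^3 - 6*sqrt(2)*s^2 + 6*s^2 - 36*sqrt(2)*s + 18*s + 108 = (s + 6)*(s - 3*sqrt(2))^2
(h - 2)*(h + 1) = h^2 - h - 2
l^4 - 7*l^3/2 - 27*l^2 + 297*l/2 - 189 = (l - 7/2)*(l - 3)^2*(l + 6)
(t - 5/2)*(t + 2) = t^2 - t/2 - 5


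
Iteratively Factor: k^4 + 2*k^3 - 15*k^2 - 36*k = (k + 3)*(k^3 - k^2 - 12*k) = k*(k + 3)*(k^2 - k - 12) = k*(k - 4)*(k + 3)*(k + 3)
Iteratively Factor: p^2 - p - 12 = (p - 4)*(p + 3)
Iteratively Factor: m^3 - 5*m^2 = (m)*(m^2 - 5*m) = m^2*(m - 5)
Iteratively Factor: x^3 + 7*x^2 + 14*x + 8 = (x + 1)*(x^2 + 6*x + 8) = (x + 1)*(x + 2)*(x + 4)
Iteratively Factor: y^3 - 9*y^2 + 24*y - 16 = (y - 4)*(y^2 - 5*y + 4) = (y - 4)*(y - 1)*(y - 4)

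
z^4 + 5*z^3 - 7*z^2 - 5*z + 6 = (z - 1)^2*(z + 1)*(z + 6)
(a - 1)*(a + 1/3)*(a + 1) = a^3 + a^2/3 - a - 1/3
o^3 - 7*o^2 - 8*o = o*(o - 8)*(o + 1)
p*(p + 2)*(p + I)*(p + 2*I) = p^4 + 2*p^3 + 3*I*p^3 - 2*p^2 + 6*I*p^2 - 4*p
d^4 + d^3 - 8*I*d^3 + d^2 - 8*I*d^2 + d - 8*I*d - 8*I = (d + 1)*(d - 8*I)*(d - I)*(d + I)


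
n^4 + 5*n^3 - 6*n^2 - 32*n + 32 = (n - 2)*(n - 1)*(n + 4)^2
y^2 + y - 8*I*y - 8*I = (y + 1)*(y - 8*I)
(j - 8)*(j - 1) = j^2 - 9*j + 8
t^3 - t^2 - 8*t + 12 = (t - 2)^2*(t + 3)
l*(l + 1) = l^2 + l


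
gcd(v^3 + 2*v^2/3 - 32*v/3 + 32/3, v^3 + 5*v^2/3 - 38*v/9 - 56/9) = v - 2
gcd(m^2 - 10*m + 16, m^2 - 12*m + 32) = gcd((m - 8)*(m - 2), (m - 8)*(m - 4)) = m - 8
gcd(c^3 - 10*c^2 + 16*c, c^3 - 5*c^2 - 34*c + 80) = c^2 - 10*c + 16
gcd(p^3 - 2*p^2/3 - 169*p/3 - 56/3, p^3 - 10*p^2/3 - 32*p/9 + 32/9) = 1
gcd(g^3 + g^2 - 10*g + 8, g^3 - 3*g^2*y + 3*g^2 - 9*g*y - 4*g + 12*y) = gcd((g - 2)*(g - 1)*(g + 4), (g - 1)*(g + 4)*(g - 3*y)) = g^2 + 3*g - 4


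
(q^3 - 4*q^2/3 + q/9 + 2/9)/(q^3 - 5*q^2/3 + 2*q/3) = (q + 1/3)/q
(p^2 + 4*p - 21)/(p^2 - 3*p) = (p + 7)/p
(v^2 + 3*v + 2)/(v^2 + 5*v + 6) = (v + 1)/(v + 3)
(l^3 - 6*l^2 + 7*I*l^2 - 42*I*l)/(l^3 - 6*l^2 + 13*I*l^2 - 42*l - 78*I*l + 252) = l/(l + 6*I)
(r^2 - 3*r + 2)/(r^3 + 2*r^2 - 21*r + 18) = (r - 2)/(r^2 + 3*r - 18)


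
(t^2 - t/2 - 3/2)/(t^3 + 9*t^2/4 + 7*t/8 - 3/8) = 4*(2*t - 3)/(8*t^2 + 10*t - 3)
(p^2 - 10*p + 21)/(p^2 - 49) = (p - 3)/(p + 7)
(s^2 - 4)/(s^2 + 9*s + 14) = (s - 2)/(s + 7)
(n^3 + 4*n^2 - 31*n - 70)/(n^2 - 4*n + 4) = (n^3 + 4*n^2 - 31*n - 70)/(n^2 - 4*n + 4)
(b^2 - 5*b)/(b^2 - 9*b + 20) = b/(b - 4)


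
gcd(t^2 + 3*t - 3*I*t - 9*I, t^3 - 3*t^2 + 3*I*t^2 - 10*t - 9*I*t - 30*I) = 1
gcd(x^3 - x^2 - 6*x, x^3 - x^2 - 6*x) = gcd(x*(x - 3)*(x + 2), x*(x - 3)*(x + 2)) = x^3 - x^2 - 6*x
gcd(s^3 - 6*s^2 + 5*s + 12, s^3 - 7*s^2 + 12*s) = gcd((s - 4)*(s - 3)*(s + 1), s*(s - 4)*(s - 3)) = s^2 - 7*s + 12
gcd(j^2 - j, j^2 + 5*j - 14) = 1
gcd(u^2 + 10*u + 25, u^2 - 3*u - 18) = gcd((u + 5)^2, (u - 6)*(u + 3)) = 1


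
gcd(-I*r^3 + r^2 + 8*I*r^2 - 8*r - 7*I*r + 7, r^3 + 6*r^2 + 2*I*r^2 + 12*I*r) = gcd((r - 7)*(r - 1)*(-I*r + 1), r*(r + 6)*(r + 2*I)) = 1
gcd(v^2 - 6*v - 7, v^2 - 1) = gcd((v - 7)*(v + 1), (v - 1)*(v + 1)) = v + 1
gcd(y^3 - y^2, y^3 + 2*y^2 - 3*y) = y^2 - y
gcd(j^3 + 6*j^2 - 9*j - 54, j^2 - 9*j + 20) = 1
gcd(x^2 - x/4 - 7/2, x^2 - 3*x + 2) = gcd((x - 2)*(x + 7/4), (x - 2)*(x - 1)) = x - 2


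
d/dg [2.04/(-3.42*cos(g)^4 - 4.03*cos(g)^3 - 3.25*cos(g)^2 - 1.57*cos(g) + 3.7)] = -(27.9072*cos(g)^3 + 24.6636*cos(g)^2 + 13.26*cos(g) + 3.20280000000001)*sin(g)/(3.42*cos(g)^4 + 4.03*cos(g)^3 + 3.25*cos(g)^2 + 1.57*cos(g) - 3.7)^2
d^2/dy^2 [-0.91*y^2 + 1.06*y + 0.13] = -1.82000000000000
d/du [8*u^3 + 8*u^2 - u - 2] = 24*u^2 + 16*u - 1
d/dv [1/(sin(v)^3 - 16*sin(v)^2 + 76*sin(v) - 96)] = (-3*sin(v)^2 + 32*sin(v) - 76)*cos(v)/(sin(v)^3 - 16*sin(v)^2 + 76*sin(v) - 96)^2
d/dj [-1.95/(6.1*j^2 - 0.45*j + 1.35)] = (23.79*j - 0.8775)/(6.1*j^2 - 0.45*j + 1.35)^2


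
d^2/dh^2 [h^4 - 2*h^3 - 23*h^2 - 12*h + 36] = 12*h^2 - 12*h - 46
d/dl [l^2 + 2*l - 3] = 2*l + 2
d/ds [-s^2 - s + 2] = -2*s - 1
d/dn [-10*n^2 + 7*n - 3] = 7 - 20*n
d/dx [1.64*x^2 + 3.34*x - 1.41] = 3.28*x + 3.34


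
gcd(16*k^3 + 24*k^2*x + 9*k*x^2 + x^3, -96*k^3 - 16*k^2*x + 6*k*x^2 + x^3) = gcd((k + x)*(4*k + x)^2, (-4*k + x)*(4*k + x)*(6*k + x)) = 4*k + x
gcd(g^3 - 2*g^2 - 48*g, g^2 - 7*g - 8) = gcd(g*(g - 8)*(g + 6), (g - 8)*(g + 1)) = g - 8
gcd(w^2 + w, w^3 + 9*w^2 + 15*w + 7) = w + 1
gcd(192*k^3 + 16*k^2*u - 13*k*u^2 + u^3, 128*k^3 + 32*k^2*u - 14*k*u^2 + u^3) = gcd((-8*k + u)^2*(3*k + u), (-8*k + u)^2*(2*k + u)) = 64*k^2 - 16*k*u + u^2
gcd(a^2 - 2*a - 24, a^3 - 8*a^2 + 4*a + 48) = a - 6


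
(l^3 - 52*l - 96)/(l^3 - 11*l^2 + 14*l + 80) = (l + 6)/(l - 5)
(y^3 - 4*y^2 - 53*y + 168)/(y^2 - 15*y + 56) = (y^2 + 4*y - 21)/(y - 7)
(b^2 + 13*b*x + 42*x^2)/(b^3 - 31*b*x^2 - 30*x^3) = (-b^2 - 13*b*x - 42*x^2)/(-b^3 + 31*b*x^2 + 30*x^3)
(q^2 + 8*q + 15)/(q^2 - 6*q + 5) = (q^2 + 8*q + 15)/(q^2 - 6*q + 5)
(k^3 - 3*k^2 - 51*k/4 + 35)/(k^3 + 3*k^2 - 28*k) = (k^2 + k - 35/4)/(k*(k + 7))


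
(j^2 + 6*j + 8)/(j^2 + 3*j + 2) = (j + 4)/(j + 1)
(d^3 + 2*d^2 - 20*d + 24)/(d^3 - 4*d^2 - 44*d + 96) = (d - 2)/(d - 8)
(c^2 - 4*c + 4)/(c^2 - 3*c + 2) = (c - 2)/(c - 1)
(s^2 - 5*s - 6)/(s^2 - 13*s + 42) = (s + 1)/(s - 7)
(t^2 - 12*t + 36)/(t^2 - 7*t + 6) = (t - 6)/(t - 1)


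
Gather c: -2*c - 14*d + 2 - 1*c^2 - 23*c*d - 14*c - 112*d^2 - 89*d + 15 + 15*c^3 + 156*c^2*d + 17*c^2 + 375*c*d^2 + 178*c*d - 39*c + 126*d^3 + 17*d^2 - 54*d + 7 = 15*c^3 + c^2*(156*d + 16) + c*(375*d^2 + 155*d - 55) + 126*d^3 - 95*d^2 - 157*d + 24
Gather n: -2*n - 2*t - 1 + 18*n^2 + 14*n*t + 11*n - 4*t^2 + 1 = 18*n^2 + n*(14*t + 9) - 4*t^2 - 2*t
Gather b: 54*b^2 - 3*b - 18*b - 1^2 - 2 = 54*b^2 - 21*b - 3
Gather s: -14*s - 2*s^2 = -2*s^2 - 14*s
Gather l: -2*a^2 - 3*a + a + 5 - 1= -2*a^2 - 2*a + 4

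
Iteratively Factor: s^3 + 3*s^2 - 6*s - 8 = (s + 1)*(s^2 + 2*s - 8) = (s - 2)*(s + 1)*(s + 4)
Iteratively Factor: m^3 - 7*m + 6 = (m - 1)*(m^2 + m - 6) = (m - 2)*(m - 1)*(m + 3)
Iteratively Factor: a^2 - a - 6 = (a - 3)*(a + 2)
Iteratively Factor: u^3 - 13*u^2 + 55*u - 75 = (u - 5)*(u^2 - 8*u + 15) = (u - 5)*(u - 3)*(u - 5)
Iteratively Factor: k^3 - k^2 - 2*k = (k)*(k^2 - k - 2) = k*(k - 2)*(k + 1)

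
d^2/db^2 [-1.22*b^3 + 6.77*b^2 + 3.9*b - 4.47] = 13.54 - 7.32*b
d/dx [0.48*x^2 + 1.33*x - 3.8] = 0.96*x + 1.33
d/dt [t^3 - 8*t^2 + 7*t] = 3*t^2 - 16*t + 7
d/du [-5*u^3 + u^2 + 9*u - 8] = -15*u^2 + 2*u + 9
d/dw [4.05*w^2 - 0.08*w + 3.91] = 8.1*w - 0.08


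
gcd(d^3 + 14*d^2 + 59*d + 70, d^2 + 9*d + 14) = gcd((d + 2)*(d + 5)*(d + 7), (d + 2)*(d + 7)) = d^2 + 9*d + 14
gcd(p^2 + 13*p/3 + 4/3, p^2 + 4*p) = p + 4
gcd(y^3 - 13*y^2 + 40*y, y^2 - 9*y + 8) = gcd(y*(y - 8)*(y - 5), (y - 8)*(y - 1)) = y - 8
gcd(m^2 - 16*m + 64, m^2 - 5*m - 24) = m - 8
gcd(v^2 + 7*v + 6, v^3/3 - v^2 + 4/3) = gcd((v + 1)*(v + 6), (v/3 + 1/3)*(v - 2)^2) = v + 1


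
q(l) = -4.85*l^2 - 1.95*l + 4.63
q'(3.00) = -31.05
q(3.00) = -44.87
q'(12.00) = -118.35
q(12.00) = -717.17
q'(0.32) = -5.05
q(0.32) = 3.51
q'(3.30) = -33.96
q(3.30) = -54.62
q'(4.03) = -41.04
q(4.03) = -82.00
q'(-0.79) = 5.71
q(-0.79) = 3.14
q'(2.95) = -30.56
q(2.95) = -43.33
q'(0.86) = -10.29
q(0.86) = -0.63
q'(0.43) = -6.12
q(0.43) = 2.89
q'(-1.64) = 13.96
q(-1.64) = -5.22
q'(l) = -9.7*l - 1.95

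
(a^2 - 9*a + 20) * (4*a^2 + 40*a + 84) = 4*a^4 + 4*a^3 - 196*a^2 + 44*a + 1680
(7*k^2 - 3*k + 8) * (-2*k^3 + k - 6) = -14*k^5 + 6*k^4 - 9*k^3 - 45*k^2 + 26*k - 48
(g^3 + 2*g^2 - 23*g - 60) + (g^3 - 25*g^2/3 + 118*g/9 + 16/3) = 2*g^3 - 19*g^2/3 - 89*g/9 - 164/3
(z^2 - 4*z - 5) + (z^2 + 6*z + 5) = 2*z^2 + 2*z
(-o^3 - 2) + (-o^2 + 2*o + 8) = -o^3 - o^2 + 2*o + 6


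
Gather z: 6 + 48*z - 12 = 48*z - 6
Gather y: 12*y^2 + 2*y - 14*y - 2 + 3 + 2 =12*y^2 - 12*y + 3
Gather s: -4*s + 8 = 8 - 4*s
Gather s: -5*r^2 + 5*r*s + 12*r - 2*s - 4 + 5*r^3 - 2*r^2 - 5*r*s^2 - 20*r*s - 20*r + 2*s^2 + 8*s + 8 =5*r^3 - 7*r^2 - 8*r + s^2*(2 - 5*r) + s*(6 - 15*r) + 4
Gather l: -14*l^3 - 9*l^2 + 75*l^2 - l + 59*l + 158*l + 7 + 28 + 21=-14*l^3 + 66*l^2 + 216*l + 56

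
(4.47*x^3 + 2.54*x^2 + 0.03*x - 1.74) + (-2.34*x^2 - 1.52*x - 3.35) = 4.47*x^3 + 0.2*x^2 - 1.49*x - 5.09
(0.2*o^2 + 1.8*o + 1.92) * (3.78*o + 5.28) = 0.756*o^3 + 7.86*o^2 + 16.7616*o + 10.1376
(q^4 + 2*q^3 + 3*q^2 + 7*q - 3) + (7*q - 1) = q^4 + 2*q^3 + 3*q^2 + 14*q - 4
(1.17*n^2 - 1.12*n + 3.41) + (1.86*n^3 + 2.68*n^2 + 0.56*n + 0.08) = 1.86*n^3 + 3.85*n^2 - 0.56*n + 3.49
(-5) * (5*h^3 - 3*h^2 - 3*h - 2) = -25*h^3 + 15*h^2 + 15*h + 10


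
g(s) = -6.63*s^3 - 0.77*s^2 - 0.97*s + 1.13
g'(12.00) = -2883.61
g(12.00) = -11578.03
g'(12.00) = -2883.61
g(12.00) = -11578.03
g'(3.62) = -267.19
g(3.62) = -326.99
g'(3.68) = -276.00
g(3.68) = -343.28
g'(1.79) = -67.46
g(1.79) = -41.10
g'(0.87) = -17.36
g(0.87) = -4.66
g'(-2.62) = -133.47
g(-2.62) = 117.62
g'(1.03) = -23.66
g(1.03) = -7.93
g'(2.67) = -146.88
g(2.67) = -133.15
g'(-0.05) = -0.94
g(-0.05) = 1.18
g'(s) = -19.89*s^2 - 1.54*s - 0.97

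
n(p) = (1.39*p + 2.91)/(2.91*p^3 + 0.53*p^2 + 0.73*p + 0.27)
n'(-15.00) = 0.00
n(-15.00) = 0.00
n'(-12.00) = 0.00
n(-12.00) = 0.00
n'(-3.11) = -0.00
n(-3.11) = 0.02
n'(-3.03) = -0.00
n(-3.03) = 0.02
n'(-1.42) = -0.42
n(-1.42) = -0.12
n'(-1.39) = -0.46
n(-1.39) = -0.13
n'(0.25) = -15.18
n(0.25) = 6.13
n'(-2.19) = -0.04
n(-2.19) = 0.00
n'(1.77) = -0.36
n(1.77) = 0.28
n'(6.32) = -0.01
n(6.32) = 0.02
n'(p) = (1.39*p + 2.91)*(-8.73*p^2 - 1.06*p - 0.73)/(2.91*p^3 + 0.53*p^2 + 0.73*p + 0.27)^2 + 1.39/(2.91*p^3 + 0.53*p^2 + 0.73*p + 0.27)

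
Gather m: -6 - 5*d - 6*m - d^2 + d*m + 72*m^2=-d^2 - 5*d + 72*m^2 + m*(d - 6) - 6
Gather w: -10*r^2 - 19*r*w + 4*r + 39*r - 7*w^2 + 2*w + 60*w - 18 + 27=-10*r^2 + 43*r - 7*w^2 + w*(62 - 19*r) + 9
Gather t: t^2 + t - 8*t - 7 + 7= t^2 - 7*t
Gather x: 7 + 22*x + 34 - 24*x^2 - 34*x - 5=-24*x^2 - 12*x + 36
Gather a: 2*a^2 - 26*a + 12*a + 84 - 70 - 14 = 2*a^2 - 14*a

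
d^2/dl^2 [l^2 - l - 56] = 2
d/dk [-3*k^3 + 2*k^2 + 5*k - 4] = -9*k^2 + 4*k + 5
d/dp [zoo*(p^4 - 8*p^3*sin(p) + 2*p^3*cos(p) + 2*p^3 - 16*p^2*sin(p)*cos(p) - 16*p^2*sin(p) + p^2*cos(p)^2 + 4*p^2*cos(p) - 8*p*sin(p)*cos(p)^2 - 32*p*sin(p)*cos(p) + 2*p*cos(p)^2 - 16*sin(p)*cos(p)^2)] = zoo*p^3*sin(p + pi/4) + zoo*p^3 + zoo*p^2*sin(2*p) + zoo*p^2*sin(p + pi/4) + zoo*p^2 + zoo*p*sin(p) + zoo*p*sin(2*p) + zoo*p*cos(p) + zoo*p + zoo*sin(p) + zoo*sin(3*p) + zoo*sin(2*p + pi/4) + zoo*cos(p) + zoo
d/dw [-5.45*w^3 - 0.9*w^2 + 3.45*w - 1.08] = -16.35*w^2 - 1.8*w + 3.45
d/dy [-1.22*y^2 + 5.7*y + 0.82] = 5.7 - 2.44*y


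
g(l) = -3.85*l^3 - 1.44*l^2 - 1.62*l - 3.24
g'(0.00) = -1.62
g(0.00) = -3.24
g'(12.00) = -1699.38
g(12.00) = -6882.84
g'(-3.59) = -140.14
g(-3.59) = 162.15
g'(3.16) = -126.05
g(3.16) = -144.22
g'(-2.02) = -42.93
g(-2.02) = 25.89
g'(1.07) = -17.93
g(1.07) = -11.34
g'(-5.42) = -325.31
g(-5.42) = 576.24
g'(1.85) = -46.48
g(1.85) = -35.54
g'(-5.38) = -320.43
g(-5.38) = 563.32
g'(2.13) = -60.16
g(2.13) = -50.43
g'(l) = -11.55*l^2 - 2.88*l - 1.62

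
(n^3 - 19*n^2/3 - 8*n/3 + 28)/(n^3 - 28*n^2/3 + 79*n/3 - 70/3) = (n^2 - 4*n - 12)/(n^2 - 7*n + 10)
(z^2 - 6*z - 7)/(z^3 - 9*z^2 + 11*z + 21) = 1/(z - 3)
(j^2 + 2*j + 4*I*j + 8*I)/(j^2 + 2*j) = (j + 4*I)/j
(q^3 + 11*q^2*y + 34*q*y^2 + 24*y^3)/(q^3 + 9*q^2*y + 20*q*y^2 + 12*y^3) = (q + 4*y)/(q + 2*y)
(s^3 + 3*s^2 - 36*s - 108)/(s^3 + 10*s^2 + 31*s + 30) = (s^2 - 36)/(s^2 + 7*s + 10)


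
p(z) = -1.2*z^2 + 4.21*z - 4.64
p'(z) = 4.21 - 2.4*z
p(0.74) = -2.18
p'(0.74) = 2.43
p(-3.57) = -34.96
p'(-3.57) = 12.78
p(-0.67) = -8.00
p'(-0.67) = 5.82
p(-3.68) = -36.38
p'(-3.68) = 13.04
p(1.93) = -0.98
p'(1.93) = -0.42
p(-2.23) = -20.00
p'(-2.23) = 9.56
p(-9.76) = -160.04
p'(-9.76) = 27.63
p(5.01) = -13.67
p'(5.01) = -7.81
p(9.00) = -63.95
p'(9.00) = -17.39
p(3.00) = -2.81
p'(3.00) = -2.99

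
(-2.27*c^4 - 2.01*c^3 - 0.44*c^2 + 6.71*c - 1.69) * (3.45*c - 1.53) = -7.8315*c^5 - 3.4614*c^4 + 1.5573*c^3 + 23.8227*c^2 - 16.0968*c + 2.5857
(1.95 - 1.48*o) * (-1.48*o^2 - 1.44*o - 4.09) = 2.1904*o^3 - 0.7548*o^2 + 3.2452*o - 7.9755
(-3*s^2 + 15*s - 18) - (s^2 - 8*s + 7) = -4*s^2 + 23*s - 25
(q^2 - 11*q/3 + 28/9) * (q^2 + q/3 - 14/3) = q^4 - 10*q^3/3 - 25*q^2/9 + 490*q/27 - 392/27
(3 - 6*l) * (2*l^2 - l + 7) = -12*l^3 + 12*l^2 - 45*l + 21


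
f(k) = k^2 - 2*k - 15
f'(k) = 2*k - 2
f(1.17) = -15.97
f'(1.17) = 0.34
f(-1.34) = -10.52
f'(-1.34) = -4.68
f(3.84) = -7.93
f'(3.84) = 5.68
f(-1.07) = -11.72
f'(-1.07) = -4.14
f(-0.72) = -13.04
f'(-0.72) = -3.44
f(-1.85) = -7.88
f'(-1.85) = -5.70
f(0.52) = -15.77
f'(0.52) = -0.96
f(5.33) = 2.75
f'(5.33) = 8.66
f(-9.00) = 84.00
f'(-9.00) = -20.00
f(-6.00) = 33.00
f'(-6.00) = -14.00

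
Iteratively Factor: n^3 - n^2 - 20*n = (n)*(n^2 - n - 20) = n*(n - 5)*(n + 4)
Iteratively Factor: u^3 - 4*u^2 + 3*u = (u - 3)*(u^2 - u) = (u - 3)*(u - 1)*(u)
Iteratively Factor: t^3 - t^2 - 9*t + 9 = (t - 1)*(t^2 - 9) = (t - 1)*(t + 3)*(t - 3)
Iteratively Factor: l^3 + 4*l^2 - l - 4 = (l + 4)*(l^2 - 1) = (l - 1)*(l + 4)*(l + 1)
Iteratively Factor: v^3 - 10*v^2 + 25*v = (v - 5)*(v^2 - 5*v) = v*(v - 5)*(v - 5)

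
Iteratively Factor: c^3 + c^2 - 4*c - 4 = (c - 2)*(c^2 + 3*c + 2) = (c - 2)*(c + 1)*(c + 2)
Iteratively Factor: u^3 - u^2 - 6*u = (u)*(u^2 - u - 6) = u*(u + 2)*(u - 3)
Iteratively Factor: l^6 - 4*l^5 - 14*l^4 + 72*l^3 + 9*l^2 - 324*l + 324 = (l - 2)*(l^5 - 2*l^4 - 18*l^3 + 36*l^2 + 81*l - 162) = (l - 2)*(l + 3)*(l^4 - 5*l^3 - 3*l^2 + 45*l - 54) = (l - 2)^2*(l + 3)*(l^3 - 3*l^2 - 9*l + 27) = (l - 3)*(l - 2)^2*(l + 3)*(l^2 - 9) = (l - 3)*(l - 2)^2*(l + 3)^2*(l - 3)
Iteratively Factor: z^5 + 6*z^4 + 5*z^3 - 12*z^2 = (z + 3)*(z^4 + 3*z^3 - 4*z^2) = z*(z + 3)*(z^3 + 3*z^2 - 4*z) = z*(z + 3)*(z + 4)*(z^2 - z) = z^2*(z + 3)*(z + 4)*(z - 1)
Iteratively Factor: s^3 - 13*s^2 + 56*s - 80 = (s - 4)*(s^2 - 9*s + 20) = (s - 5)*(s - 4)*(s - 4)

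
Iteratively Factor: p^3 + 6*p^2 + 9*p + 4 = (p + 4)*(p^2 + 2*p + 1) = (p + 1)*(p + 4)*(p + 1)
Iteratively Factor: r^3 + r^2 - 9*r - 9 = (r - 3)*(r^2 + 4*r + 3) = (r - 3)*(r + 1)*(r + 3)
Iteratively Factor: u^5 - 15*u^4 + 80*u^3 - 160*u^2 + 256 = (u - 4)*(u^4 - 11*u^3 + 36*u^2 - 16*u - 64) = (u - 4)^2*(u^3 - 7*u^2 + 8*u + 16) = (u - 4)^3*(u^2 - 3*u - 4) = (u - 4)^4*(u + 1)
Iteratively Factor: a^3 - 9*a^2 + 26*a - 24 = (a - 3)*(a^2 - 6*a + 8) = (a - 3)*(a - 2)*(a - 4)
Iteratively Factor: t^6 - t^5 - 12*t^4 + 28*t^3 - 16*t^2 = (t + 4)*(t^5 - 5*t^4 + 8*t^3 - 4*t^2) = (t - 1)*(t + 4)*(t^4 - 4*t^3 + 4*t^2) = t*(t - 1)*(t + 4)*(t^3 - 4*t^2 + 4*t) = t*(t - 2)*(t - 1)*(t + 4)*(t^2 - 2*t) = t*(t - 2)^2*(t - 1)*(t + 4)*(t)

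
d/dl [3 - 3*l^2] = -6*l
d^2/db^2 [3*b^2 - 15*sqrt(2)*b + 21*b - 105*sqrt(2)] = 6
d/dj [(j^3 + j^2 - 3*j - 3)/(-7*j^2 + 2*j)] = (-7*j^4 + 4*j^3 - 19*j^2 - 42*j + 6)/(j^2*(49*j^2 - 28*j + 4))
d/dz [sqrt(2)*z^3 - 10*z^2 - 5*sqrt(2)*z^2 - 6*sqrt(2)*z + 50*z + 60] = 3*sqrt(2)*z^2 - 20*z - 10*sqrt(2)*z - 6*sqrt(2) + 50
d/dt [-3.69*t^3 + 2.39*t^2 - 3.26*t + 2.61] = -11.07*t^2 + 4.78*t - 3.26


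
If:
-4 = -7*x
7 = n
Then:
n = 7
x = 4/7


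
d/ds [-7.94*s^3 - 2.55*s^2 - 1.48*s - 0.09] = -23.82*s^2 - 5.1*s - 1.48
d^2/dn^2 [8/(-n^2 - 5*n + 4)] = 16*(n^2 + 5*n - (2*n + 5)^2 - 4)/(n^2 + 5*n - 4)^3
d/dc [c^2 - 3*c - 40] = 2*c - 3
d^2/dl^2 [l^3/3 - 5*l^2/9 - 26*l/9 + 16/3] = 2*l - 10/9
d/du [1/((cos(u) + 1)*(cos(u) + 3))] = 2*(cos(u) + 2)*sin(u)/((cos(u) + 1)^2*(cos(u) + 3)^2)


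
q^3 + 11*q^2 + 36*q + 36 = (q + 2)*(q + 3)*(q + 6)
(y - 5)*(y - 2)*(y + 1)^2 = y^4 - 5*y^3 - 3*y^2 + 13*y + 10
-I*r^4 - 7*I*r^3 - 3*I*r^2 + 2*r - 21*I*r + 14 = (r + 7)*(r - 2*I)*(r + I)*(-I*r + 1)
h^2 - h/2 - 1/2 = (h - 1)*(h + 1/2)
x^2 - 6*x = x*(x - 6)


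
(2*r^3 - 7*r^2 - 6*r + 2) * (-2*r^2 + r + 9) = -4*r^5 + 16*r^4 + 23*r^3 - 73*r^2 - 52*r + 18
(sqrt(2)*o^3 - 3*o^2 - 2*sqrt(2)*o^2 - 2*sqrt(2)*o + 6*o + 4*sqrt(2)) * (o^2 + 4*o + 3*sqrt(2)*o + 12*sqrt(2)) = sqrt(2)*o^5 + 2*sqrt(2)*o^4 + 3*o^4 - 19*sqrt(2)*o^3 + 6*o^3 - 36*o^2 - 22*sqrt(2)*o^2 - 24*o + 88*sqrt(2)*o + 96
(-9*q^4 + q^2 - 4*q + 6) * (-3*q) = 27*q^5 - 3*q^3 + 12*q^2 - 18*q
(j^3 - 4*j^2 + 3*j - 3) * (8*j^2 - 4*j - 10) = 8*j^5 - 36*j^4 + 30*j^3 + 4*j^2 - 18*j + 30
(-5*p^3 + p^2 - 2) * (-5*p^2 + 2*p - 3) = 25*p^5 - 15*p^4 + 17*p^3 + 7*p^2 - 4*p + 6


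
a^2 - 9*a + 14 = (a - 7)*(a - 2)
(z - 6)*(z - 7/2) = z^2 - 19*z/2 + 21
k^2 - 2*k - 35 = (k - 7)*(k + 5)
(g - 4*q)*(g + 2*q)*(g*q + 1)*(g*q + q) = g^4*q^2 - 2*g^3*q^3 + g^3*q^2 + g^3*q - 8*g^2*q^4 - 2*g^2*q^3 - 2*g^2*q^2 + g^2*q - 8*g*q^4 - 8*g*q^3 - 2*g*q^2 - 8*q^3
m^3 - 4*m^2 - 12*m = m*(m - 6)*(m + 2)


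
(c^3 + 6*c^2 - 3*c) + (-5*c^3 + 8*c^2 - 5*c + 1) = -4*c^3 + 14*c^2 - 8*c + 1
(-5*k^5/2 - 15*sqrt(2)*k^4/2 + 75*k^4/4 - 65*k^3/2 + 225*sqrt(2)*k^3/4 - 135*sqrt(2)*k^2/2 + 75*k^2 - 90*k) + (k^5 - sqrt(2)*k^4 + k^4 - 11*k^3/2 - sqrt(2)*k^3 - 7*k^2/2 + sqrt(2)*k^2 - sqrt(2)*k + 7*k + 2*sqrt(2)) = -3*k^5/2 - 17*sqrt(2)*k^4/2 + 79*k^4/4 - 38*k^3 + 221*sqrt(2)*k^3/4 - 133*sqrt(2)*k^2/2 + 143*k^2/2 - 83*k - sqrt(2)*k + 2*sqrt(2)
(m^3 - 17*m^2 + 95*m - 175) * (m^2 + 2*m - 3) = m^5 - 15*m^4 + 58*m^3 + 66*m^2 - 635*m + 525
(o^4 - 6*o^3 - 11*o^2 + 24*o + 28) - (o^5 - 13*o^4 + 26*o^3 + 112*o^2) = -o^5 + 14*o^4 - 32*o^3 - 123*o^2 + 24*o + 28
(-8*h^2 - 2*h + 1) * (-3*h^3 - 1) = 24*h^5 + 6*h^4 - 3*h^3 + 8*h^2 + 2*h - 1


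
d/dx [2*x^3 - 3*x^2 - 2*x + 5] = 6*x^2 - 6*x - 2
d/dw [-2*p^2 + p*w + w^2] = p + 2*w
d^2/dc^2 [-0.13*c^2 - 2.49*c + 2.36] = -0.260000000000000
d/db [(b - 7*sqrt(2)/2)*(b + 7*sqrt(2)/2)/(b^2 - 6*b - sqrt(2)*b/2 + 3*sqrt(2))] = (8*b*(2*b^2 - 12*b - sqrt(2)*b + 6*sqrt(2)) + (2*b - 7*sqrt(2))*(2*b + 7*sqrt(2))*(-4*b + sqrt(2) + 12))/(2*(2*b^2 - 12*b - sqrt(2)*b + 6*sqrt(2))^2)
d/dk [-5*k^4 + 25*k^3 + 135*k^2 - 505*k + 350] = -20*k^3 + 75*k^2 + 270*k - 505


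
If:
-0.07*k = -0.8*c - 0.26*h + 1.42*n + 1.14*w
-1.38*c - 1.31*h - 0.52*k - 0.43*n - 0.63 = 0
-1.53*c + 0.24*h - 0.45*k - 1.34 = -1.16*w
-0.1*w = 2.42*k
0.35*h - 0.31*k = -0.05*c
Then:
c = -0.18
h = -0.01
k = -0.04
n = -0.83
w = 0.91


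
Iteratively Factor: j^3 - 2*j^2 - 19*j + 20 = (j - 5)*(j^2 + 3*j - 4) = (j - 5)*(j + 4)*(j - 1)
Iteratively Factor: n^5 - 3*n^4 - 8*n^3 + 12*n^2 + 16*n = (n + 2)*(n^4 - 5*n^3 + 2*n^2 + 8*n) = (n - 4)*(n + 2)*(n^3 - n^2 - 2*n) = n*(n - 4)*(n + 2)*(n^2 - n - 2) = n*(n - 4)*(n + 1)*(n + 2)*(n - 2)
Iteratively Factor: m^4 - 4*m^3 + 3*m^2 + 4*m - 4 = (m - 2)*(m^3 - 2*m^2 - m + 2) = (m - 2)^2*(m^2 - 1) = (m - 2)^2*(m + 1)*(m - 1)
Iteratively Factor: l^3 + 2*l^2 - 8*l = (l - 2)*(l^2 + 4*l) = l*(l - 2)*(l + 4)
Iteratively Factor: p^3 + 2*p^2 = (p)*(p^2 + 2*p) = p*(p + 2)*(p)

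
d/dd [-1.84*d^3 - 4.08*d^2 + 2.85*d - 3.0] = -5.52*d^2 - 8.16*d + 2.85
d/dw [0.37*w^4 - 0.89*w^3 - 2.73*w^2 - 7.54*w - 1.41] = 1.48*w^3 - 2.67*w^2 - 5.46*w - 7.54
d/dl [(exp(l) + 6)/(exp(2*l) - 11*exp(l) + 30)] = (-(exp(l) + 6)*(2*exp(l) - 11) + exp(2*l) - 11*exp(l) + 30)*exp(l)/(exp(2*l) - 11*exp(l) + 30)^2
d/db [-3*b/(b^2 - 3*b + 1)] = 3*(b^2 - 1)/(b^4 - 6*b^3 + 11*b^2 - 6*b + 1)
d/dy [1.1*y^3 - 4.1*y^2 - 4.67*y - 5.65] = 3.3*y^2 - 8.2*y - 4.67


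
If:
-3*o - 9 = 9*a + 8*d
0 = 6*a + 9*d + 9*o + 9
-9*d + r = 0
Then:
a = -5*r/63 - 6/7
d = r/9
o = -11*r/189 - 3/7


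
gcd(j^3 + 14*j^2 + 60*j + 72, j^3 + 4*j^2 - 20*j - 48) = j^2 + 8*j + 12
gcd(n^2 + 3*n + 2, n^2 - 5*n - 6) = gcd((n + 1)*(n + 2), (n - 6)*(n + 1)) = n + 1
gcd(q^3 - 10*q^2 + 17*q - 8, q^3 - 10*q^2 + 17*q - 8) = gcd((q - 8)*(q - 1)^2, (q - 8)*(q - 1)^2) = q^3 - 10*q^2 + 17*q - 8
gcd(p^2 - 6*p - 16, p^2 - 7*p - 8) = p - 8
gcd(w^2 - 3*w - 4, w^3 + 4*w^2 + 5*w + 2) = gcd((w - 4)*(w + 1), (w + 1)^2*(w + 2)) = w + 1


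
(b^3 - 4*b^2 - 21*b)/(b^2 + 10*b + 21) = b*(b - 7)/(b + 7)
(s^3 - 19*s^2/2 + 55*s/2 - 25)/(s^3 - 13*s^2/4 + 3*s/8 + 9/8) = 4*(2*s^3 - 19*s^2 + 55*s - 50)/(8*s^3 - 26*s^2 + 3*s + 9)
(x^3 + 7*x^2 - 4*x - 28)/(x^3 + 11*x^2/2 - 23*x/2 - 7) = 2*(x + 2)/(2*x + 1)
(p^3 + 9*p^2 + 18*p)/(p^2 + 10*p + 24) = p*(p + 3)/(p + 4)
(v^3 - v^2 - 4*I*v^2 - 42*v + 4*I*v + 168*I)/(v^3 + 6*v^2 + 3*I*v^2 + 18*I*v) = (v^2 - v*(7 + 4*I) + 28*I)/(v*(v + 3*I))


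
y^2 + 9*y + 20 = (y + 4)*(y + 5)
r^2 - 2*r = r*(r - 2)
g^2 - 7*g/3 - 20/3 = (g - 4)*(g + 5/3)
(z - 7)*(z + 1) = z^2 - 6*z - 7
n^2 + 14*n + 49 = (n + 7)^2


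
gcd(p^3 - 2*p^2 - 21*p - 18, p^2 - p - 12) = p + 3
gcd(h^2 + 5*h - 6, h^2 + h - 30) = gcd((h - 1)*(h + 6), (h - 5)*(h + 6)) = h + 6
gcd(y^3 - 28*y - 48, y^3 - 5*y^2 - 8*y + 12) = y^2 - 4*y - 12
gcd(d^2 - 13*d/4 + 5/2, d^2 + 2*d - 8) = d - 2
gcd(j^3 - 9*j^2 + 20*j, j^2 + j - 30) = j - 5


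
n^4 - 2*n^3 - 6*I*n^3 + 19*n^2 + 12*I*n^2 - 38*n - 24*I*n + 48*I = (n - 2)*(n - 8*I)*(n - I)*(n + 3*I)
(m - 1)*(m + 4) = m^2 + 3*m - 4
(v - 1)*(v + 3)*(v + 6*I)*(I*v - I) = I*v^4 - 6*v^3 + I*v^3 - 6*v^2 - 5*I*v^2 + 30*v + 3*I*v - 18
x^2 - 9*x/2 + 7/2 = (x - 7/2)*(x - 1)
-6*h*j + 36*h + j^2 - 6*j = (-6*h + j)*(j - 6)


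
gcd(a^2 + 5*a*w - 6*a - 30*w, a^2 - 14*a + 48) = a - 6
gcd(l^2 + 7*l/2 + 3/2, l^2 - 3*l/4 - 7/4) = 1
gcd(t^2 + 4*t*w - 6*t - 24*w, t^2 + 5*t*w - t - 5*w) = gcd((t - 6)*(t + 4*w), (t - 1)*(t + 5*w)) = 1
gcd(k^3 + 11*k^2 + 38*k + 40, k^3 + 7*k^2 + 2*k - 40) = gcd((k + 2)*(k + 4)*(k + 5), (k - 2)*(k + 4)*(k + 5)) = k^2 + 9*k + 20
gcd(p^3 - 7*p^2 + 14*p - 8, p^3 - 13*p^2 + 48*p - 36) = p - 1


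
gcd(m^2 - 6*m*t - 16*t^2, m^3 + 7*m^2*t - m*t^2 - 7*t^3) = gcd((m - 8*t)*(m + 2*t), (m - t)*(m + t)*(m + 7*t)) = 1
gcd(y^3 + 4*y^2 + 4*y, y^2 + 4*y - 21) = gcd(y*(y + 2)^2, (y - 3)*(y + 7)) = 1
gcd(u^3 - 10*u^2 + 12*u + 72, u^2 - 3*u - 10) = u + 2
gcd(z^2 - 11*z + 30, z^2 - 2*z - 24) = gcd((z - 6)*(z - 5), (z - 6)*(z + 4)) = z - 6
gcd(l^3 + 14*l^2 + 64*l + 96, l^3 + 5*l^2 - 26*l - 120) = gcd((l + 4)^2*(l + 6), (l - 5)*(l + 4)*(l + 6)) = l^2 + 10*l + 24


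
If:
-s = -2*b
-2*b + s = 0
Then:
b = s/2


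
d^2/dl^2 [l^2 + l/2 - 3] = 2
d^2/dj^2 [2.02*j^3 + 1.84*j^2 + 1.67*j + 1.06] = 12.12*j + 3.68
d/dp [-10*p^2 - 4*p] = -20*p - 4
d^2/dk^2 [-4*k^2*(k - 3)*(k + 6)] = -48*k^2 - 72*k + 144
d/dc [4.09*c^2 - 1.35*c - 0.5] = 8.18*c - 1.35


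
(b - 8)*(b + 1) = b^2 - 7*b - 8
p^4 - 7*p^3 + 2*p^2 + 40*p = p*(p - 5)*(p - 4)*(p + 2)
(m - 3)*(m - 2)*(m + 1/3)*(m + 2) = m^4 - 8*m^3/3 - 5*m^2 + 32*m/3 + 4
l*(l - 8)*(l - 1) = l^3 - 9*l^2 + 8*l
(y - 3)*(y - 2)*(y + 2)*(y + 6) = y^4 + 3*y^3 - 22*y^2 - 12*y + 72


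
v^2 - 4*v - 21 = (v - 7)*(v + 3)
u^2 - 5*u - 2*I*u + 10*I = (u - 5)*(u - 2*I)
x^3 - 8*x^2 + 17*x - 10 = (x - 5)*(x - 2)*(x - 1)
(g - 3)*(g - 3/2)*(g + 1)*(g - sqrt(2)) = g^4 - 7*g^3/2 - sqrt(2)*g^3 + 7*sqrt(2)*g^2/2 + 9*g/2 - 9*sqrt(2)/2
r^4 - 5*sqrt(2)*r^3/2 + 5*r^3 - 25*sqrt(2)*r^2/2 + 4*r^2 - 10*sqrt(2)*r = r*(r + 1)*(r + 4)*(r - 5*sqrt(2)/2)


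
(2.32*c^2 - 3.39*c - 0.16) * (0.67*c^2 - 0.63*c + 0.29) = 1.5544*c^4 - 3.7329*c^3 + 2.7013*c^2 - 0.8823*c - 0.0464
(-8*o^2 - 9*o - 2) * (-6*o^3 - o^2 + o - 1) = 48*o^5 + 62*o^4 + 13*o^3 + o^2 + 7*o + 2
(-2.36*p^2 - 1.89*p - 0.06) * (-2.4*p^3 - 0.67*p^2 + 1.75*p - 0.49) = 5.664*p^5 + 6.1172*p^4 - 2.7197*p^3 - 2.1109*p^2 + 0.8211*p + 0.0294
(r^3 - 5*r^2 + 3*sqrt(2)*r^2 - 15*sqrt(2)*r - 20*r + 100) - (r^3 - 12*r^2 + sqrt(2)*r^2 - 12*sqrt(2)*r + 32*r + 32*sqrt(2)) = 2*sqrt(2)*r^2 + 7*r^2 - 52*r - 3*sqrt(2)*r - 32*sqrt(2) + 100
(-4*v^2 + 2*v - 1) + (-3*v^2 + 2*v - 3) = -7*v^2 + 4*v - 4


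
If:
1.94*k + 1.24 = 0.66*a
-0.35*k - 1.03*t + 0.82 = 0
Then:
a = 8.76536796536796 - 8.65021645021645*t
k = 2.34285714285714 - 2.94285714285714*t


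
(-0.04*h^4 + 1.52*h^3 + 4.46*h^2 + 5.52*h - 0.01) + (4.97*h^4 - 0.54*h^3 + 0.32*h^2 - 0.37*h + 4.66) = 4.93*h^4 + 0.98*h^3 + 4.78*h^2 + 5.15*h + 4.65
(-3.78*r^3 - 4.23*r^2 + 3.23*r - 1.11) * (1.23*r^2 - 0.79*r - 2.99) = -4.6494*r^5 - 2.2167*r^4 + 18.6168*r^3 + 8.7307*r^2 - 8.7808*r + 3.3189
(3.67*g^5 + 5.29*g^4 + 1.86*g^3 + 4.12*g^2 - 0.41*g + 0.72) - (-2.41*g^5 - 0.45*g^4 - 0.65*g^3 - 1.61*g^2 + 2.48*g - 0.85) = 6.08*g^5 + 5.74*g^4 + 2.51*g^3 + 5.73*g^2 - 2.89*g + 1.57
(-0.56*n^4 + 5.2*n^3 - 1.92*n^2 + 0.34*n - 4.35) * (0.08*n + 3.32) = -0.0448*n^5 - 1.4432*n^4 + 17.1104*n^3 - 6.3472*n^2 + 0.7808*n - 14.442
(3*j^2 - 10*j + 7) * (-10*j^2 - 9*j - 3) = -30*j^4 + 73*j^3 + 11*j^2 - 33*j - 21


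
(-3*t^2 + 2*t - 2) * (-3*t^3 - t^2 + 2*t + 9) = 9*t^5 - 3*t^4 - 2*t^3 - 21*t^2 + 14*t - 18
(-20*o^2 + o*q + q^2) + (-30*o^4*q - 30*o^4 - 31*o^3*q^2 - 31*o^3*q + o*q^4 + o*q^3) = -30*o^4*q - 30*o^4 - 31*o^3*q^2 - 31*o^3*q - 20*o^2 + o*q^4 + o*q^3 + o*q + q^2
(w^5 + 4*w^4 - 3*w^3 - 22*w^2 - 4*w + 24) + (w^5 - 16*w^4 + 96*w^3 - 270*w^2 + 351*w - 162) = 2*w^5 - 12*w^4 + 93*w^3 - 292*w^2 + 347*w - 138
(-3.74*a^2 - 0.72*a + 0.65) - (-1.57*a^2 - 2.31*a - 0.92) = -2.17*a^2 + 1.59*a + 1.57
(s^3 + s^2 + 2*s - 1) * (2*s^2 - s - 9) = 2*s^5 + s^4 - 6*s^3 - 13*s^2 - 17*s + 9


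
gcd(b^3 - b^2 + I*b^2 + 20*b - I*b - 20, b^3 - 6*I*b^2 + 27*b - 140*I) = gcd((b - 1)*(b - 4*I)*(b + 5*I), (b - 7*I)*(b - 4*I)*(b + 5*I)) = b^2 + I*b + 20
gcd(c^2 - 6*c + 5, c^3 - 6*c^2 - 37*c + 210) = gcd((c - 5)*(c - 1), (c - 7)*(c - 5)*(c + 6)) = c - 5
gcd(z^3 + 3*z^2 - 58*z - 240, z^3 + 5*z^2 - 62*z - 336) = z^2 - 2*z - 48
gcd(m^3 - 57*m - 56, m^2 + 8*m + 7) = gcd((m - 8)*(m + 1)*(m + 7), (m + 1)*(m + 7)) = m^2 + 8*m + 7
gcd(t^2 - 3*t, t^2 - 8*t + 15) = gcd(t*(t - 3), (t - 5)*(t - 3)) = t - 3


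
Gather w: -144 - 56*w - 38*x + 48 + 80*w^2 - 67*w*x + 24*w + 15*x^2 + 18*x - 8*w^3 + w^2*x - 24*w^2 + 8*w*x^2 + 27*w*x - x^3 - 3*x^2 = -8*w^3 + w^2*(x + 56) + w*(8*x^2 - 40*x - 32) - x^3 + 12*x^2 - 20*x - 96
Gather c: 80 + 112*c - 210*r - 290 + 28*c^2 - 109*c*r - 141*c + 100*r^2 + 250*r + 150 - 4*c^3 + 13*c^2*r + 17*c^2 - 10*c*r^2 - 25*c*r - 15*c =-4*c^3 + c^2*(13*r + 45) + c*(-10*r^2 - 134*r - 44) + 100*r^2 + 40*r - 60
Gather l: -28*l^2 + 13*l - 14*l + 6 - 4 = -28*l^2 - l + 2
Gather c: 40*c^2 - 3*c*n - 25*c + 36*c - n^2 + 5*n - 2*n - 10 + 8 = 40*c^2 + c*(11 - 3*n) - n^2 + 3*n - 2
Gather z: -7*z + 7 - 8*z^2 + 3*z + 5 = -8*z^2 - 4*z + 12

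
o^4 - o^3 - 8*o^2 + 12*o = o*(o - 2)^2*(o + 3)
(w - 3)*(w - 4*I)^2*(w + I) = w^4 - 3*w^3 - 7*I*w^3 - 8*w^2 + 21*I*w^2 + 24*w - 16*I*w + 48*I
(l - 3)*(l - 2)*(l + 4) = l^3 - l^2 - 14*l + 24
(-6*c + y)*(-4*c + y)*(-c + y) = -24*c^3 + 34*c^2*y - 11*c*y^2 + y^3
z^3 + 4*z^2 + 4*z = z*(z + 2)^2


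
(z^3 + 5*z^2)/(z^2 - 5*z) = z*(z + 5)/(z - 5)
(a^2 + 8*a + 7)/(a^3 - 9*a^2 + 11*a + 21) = (a + 7)/(a^2 - 10*a + 21)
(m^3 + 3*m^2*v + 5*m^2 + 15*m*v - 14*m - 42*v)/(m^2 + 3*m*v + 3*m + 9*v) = (m^2 + 5*m - 14)/(m + 3)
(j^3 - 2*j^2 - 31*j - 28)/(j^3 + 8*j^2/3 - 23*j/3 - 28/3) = 3*(j - 7)/(3*j - 7)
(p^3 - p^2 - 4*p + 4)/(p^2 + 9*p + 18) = (p^3 - p^2 - 4*p + 4)/(p^2 + 9*p + 18)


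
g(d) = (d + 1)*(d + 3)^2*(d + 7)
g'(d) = (d + 1)*(d + 3)^2 + (d + 1)*(d + 7)*(2*d + 6) + (d + 3)^2*(d + 7) = 4*d^3 + 42*d^2 + 128*d + 114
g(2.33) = 882.63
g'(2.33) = 690.85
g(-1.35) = -5.38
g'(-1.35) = 7.90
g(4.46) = 3482.21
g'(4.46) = 1875.19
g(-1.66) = -6.33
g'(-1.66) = -1.04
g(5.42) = 5653.02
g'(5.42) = 2678.45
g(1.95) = 646.93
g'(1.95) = 552.96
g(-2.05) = -4.69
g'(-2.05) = -6.36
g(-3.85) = -6.49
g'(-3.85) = 15.48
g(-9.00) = 576.00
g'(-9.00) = -552.00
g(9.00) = 23040.00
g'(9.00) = 7584.00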